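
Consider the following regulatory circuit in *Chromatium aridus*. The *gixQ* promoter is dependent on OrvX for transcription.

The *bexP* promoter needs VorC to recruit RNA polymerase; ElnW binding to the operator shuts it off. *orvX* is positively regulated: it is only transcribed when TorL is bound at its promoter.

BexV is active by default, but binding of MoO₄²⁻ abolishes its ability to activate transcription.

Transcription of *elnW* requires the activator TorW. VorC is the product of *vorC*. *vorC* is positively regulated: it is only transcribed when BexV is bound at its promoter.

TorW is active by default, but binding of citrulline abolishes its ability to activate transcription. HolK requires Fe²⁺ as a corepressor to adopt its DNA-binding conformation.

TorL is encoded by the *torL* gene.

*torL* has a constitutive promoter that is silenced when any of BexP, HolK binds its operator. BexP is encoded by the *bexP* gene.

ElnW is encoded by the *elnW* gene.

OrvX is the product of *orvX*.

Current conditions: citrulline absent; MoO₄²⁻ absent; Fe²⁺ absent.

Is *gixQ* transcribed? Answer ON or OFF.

ON

Citrulline is absent, so TorW is active.
No repressor is bound and TorW is active, so *elnW* is transcribed.
So ElnW is produced and active.
MoO₄²⁻ is absent, so BexV is active.
No repressor is bound and BexV is active, so *vorC* is transcribed.
So VorC is produced and active.
With repressor ElnW bound, *bexP* is not transcribed.
So BexP is not produced.
Fe²⁺ is absent, so HolK is inactive.
With no repressor bound, *torL* is transcribed.
So TorL is produced and active.
No repressor is bound and TorL is active, so *orvX* is transcribed.
So OrvX is produced and active.
No repressor is bound and OrvX is active, so *gixQ* is transcribed.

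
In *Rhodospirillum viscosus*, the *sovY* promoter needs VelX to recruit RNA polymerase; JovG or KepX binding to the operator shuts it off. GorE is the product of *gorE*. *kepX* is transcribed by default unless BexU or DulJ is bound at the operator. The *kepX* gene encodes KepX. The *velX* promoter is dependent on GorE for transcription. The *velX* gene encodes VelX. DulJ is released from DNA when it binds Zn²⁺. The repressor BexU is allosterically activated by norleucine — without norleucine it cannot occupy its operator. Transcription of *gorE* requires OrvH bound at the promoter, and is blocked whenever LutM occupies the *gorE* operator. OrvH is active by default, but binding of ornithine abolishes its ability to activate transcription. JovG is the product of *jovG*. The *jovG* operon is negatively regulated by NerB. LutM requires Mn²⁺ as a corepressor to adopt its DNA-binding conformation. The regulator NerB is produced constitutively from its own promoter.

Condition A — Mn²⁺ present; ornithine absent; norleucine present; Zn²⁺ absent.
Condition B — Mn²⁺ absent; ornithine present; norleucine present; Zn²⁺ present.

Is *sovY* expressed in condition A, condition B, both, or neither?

neither

Condition A:
NerB is produced constitutively and is active.
With repressor NerB bound, *jovG* is not transcribed.
So JovG is not produced.
Mn²⁺ is present, so LutM is active.
Ornithine is absent, so OrvH is active.
With repressor LutM bound, *gorE* is not transcribed.
So GorE is not produced.
Required activator GorE is absent, so *velX* is not transcribed.
So VelX is not produced.
Norleucine is present, so BexU is active.
Zn²⁺ is absent, so DulJ is active.
With repressor BexU bound, *kepX* is not transcribed.
So KepX is not produced.
Required activator VelX is absent, so *sovY* is not transcribed.
→ *sovY* is OFF in A.
Condition B:
NerB is produced constitutively and is active.
With repressor NerB bound, *jovG* is not transcribed.
So JovG is not produced.
Mn²⁺ is absent, so LutM is inactive.
Ornithine is present, so OrvH is inactive.
Required activator OrvH is absent, so *gorE* is not transcribed.
So GorE is not produced.
Required activator GorE is absent, so *velX* is not transcribed.
So VelX is not produced.
Norleucine is present, so BexU is active.
Zn²⁺ is present, so DulJ is inactive.
With repressor BexU bound, *kepX* is not transcribed.
So KepX is not produced.
Required activator VelX is absent, so *sovY* is not transcribed.
→ *sovY* is OFF in B.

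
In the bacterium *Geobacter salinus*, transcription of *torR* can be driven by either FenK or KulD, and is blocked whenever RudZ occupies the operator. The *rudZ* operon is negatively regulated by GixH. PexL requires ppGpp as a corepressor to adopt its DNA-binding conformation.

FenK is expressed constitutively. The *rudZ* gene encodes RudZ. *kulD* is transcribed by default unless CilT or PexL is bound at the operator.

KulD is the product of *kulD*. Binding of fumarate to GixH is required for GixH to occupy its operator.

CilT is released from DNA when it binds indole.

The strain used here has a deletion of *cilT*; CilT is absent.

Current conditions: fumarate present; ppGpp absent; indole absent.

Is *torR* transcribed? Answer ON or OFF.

FenK is produced constitutively and is active.
Fumarate is present, so GixH is active.
With repressor GixH bound, *rudZ* is not transcribed.
So RudZ is not produced.
CilT is non-functional in this strain, so it has no effect.
ppGpp is absent, so PexL is inactive.
With no repressor bound, *kulD* is transcribed.
So KulD is produced and active.
Activator FenK is present, so *torR* is transcribed.

ON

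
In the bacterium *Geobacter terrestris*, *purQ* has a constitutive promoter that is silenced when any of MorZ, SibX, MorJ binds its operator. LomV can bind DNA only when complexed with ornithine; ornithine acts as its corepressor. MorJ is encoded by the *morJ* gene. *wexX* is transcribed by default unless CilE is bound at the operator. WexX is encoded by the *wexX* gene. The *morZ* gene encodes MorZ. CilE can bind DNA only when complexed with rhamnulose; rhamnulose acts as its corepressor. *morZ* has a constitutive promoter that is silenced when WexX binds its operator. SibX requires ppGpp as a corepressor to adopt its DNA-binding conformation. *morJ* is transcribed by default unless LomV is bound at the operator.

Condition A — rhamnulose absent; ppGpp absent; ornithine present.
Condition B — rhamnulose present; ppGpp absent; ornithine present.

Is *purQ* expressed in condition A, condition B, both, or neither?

Condition A:
Rhamnulose is absent, so CilE is inactive.
With no repressor bound, *wexX* is transcribed.
So WexX is produced and active.
With repressor WexX bound, *morZ* is not transcribed.
So MorZ is not produced.
ppGpp is absent, so SibX is inactive.
Ornithine is present, so LomV is active.
With repressor LomV bound, *morJ* is not transcribed.
So MorJ is not produced.
With no repressor bound, *purQ* is transcribed.
→ *purQ* is ON in A.
Condition B:
Rhamnulose is present, so CilE is active.
With repressor CilE bound, *wexX* is not transcribed.
So WexX is not produced.
With no repressor bound, *morZ* is transcribed.
So MorZ is produced and active.
ppGpp is absent, so SibX is inactive.
Ornithine is present, so LomV is active.
With repressor LomV bound, *morJ* is not transcribed.
So MorJ is not produced.
With repressor MorZ bound, *purQ* is not transcribed.
→ *purQ* is OFF in B.

A only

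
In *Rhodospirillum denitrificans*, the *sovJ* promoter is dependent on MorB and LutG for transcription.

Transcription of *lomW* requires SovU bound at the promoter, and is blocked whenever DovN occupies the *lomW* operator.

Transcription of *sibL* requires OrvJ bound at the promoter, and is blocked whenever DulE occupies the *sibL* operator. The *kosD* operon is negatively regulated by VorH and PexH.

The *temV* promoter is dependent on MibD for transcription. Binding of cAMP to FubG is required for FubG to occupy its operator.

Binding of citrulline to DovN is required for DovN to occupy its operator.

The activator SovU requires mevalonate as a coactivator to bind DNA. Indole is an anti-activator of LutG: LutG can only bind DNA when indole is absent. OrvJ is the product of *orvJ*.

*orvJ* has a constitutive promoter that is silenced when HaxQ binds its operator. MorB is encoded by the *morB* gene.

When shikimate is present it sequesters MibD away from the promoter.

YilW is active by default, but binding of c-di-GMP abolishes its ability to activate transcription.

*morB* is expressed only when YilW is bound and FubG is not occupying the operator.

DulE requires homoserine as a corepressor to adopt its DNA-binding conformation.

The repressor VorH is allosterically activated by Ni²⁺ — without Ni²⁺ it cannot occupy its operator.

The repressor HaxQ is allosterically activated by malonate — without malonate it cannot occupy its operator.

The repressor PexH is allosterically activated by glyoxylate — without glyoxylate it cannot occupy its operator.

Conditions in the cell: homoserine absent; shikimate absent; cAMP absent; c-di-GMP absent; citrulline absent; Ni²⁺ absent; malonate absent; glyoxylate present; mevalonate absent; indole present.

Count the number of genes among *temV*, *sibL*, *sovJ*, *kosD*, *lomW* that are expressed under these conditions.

Shikimate is absent, so MibD is active.
No repressor is bound and MibD is active, so *temV* is transcribed.
→ *temV* is ON.
Malonate is absent, so HaxQ is inactive.
With no repressor bound, *orvJ* is transcribed.
So OrvJ is produced and active.
Homoserine is absent, so DulE is inactive.
No repressor is bound and OrvJ is active, so *sibL* is transcribed.
→ *sibL* is ON.
c-di-GMP is absent, so YilW is active.
cAMP is absent, so FubG is inactive.
No repressor is bound and YilW is active, so *morB* is transcribed.
So MorB is produced and active.
Indole is present, so LutG is inactive.
Required activator LutG is absent, so *sovJ* is not transcribed.
→ *sovJ* is OFF.
Ni²⁺ is absent, so VorH is inactive.
Glyoxylate is present, so PexH is active.
With repressor PexH bound, *kosD* is not transcribed.
→ *kosD* is OFF.
Mevalonate is absent, so SovU is inactive.
Citrulline is absent, so DovN is inactive.
Required activator SovU is absent, so *lomW* is not transcribed.
→ *lomW* is OFF.
2 of the 5 genes are transcribed.

2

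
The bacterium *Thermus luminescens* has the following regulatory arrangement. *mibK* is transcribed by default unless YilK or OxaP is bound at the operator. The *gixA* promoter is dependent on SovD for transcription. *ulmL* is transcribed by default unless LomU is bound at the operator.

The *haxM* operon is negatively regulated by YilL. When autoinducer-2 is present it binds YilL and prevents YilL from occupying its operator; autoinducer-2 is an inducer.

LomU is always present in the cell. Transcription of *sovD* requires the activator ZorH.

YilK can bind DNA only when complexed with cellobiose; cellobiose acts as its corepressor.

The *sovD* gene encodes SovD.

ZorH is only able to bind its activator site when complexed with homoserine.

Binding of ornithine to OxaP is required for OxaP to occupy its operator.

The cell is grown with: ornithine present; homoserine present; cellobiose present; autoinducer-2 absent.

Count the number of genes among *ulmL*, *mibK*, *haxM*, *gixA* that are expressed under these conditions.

LomU is produced constitutively and is active.
With repressor LomU bound, *ulmL* is not transcribed.
→ *ulmL* is OFF.
Cellobiose is present, so YilK is active.
Ornithine is present, so OxaP is active.
With repressor YilK bound, *mibK* is not transcribed.
→ *mibK* is OFF.
Autoinducer-2 is absent, so YilL is active.
With repressor YilL bound, *haxM* is not transcribed.
→ *haxM* is OFF.
Homoserine is present, so ZorH is active.
No repressor is bound and ZorH is active, so *sovD* is transcribed.
So SovD is produced and active.
No repressor is bound and SovD is active, so *gixA* is transcribed.
→ *gixA* is ON.
1 of the 4 genes is transcribed.

1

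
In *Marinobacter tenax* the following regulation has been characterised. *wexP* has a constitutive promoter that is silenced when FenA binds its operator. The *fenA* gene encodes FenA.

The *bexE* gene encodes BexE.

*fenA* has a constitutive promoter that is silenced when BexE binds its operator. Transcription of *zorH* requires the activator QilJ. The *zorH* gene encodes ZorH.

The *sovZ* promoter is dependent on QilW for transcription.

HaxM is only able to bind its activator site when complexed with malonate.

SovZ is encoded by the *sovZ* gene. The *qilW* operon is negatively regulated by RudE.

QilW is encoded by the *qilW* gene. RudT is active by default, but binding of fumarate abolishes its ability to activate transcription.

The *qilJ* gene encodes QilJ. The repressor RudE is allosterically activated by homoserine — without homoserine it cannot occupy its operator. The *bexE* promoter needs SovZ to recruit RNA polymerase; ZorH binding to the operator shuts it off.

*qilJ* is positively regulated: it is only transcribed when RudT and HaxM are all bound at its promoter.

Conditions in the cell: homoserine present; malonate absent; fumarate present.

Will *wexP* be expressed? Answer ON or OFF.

OFF

Fumarate is present, so RudT is inactive.
Malonate is absent, so HaxM is inactive.
Required activator RudT is absent, so *qilJ* is not transcribed.
So QilJ is not produced.
Required activator QilJ is absent, so *zorH* is not transcribed.
So ZorH is not produced.
Homoserine is present, so RudE is active.
With repressor RudE bound, *qilW* is not transcribed.
So QilW is not produced.
Required activator QilW is absent, so *sovZ* is not transcribed.
So SovZ is not produced.
Required activator SovZ is absent, so *bexE* is not transcribed.
So BexE is not produced.
With no repressor bound, *fenA* is transcribed.
So FenA is produced and active.
With repressor FenA bound, *wexP* is not transcribed.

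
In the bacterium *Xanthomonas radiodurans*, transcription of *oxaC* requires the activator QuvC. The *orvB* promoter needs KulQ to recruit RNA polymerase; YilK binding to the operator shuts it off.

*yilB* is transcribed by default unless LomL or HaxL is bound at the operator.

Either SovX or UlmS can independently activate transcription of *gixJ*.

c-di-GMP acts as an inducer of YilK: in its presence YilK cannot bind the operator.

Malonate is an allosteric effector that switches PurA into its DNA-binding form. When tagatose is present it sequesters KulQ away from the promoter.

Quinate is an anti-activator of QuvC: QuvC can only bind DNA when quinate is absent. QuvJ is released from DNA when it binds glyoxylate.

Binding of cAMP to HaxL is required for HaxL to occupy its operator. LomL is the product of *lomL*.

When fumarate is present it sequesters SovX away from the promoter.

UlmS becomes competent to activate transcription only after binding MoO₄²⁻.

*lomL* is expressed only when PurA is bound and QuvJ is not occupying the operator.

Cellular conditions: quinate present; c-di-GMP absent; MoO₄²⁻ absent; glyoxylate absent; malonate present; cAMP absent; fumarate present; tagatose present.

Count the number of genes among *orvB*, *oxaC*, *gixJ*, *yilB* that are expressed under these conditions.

1

c-di-GMP is absent, so YilK is active.
Tagatose is present, so KulQ is inactive.
With repressor YilK bound, *orvB* is not transcribed.
→ *orvB* is OFF.
Quinate is present, so QuvC is inactive.
Required activator QuvC is absent, so *oxaC* is not transcribed.
→ *oxaC* is OFF.
Fumarate is present, so SovX is inactive.
MoO₄²⁻ is absent, so UlmS is inactive.
No activator is available at the *gixJ* promoter, so *gixJ* is not transcribed.
→ *gixJ* is OFF.
Malonate is present, so PurA is active.
Glyoxylate is absent, so QuvJ is active.
With repressor QuvJ bound, *lomL* is not transcribed.
So LomL is not produced.
cAMP is absent, so HaxL is inactive.
With no repressor bound, *yilB* is transcribed.
→ *yilB* is ON.
1 of the 4 genes is transcribed.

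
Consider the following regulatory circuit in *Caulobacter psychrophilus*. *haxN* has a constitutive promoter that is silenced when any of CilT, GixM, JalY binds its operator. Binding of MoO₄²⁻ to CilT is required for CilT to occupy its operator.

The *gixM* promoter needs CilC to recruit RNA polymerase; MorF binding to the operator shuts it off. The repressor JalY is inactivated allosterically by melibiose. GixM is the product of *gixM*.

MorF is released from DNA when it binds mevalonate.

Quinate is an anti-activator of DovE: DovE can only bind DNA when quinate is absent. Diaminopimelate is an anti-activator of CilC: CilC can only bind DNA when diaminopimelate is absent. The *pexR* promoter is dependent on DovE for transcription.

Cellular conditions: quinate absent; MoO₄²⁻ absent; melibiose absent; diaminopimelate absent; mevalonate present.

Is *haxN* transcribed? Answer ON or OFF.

OFF

MoO₄²⁻ is absent, so CilT is inactive.
Diaminopimelate is absent, so CilC is active.
Mevalonate is present, so MorF is inactive.
No repressor is bound and CilC is active, so *gixM* is transcribed.
So GixM is produced and active.
Melibiose is absent, so JalY is active.
With repressor GixM bound, *haxN* is not transcribed.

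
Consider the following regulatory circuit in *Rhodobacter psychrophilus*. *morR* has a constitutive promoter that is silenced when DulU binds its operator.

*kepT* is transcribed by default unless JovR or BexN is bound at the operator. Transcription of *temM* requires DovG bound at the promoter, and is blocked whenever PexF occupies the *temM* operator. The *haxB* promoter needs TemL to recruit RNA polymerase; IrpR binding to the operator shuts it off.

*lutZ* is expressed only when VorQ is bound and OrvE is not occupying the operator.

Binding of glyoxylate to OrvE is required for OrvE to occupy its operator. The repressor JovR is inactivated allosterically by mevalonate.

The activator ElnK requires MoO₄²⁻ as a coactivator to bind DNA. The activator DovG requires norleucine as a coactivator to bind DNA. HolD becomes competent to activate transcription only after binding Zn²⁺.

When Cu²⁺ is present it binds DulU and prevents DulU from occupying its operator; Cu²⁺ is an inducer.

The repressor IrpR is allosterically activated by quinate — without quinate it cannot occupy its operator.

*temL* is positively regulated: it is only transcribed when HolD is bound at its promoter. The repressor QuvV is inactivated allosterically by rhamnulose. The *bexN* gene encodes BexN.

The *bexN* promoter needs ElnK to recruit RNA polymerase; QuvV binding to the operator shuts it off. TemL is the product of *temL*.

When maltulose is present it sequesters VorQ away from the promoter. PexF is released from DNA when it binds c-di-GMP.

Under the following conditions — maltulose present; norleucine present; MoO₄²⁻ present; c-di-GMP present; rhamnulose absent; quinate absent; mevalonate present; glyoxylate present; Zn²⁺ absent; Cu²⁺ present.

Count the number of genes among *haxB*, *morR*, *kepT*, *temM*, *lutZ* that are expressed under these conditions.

Quinate is absent, so IrpR is inactive.
Zn²⁺ is absent, so HolD is inactive.
Required activator HolD is absent, so *temL* is not transcribed.
So TemL is not produced.
Required activator TemL is absent, so *haxB* is not transcribed.
→ *haxB* is OFF.
Cu²⁺ is present, so DulU is inactive.
With no repressor bound, *morR* is transcribed.
→ *morR* is ON.
Mevalonate is present, so JovR is inactive.
Rhamnulose is absent, so QuvV is active.
MoO₄²⁻ is present, so ElnK is active.
With repressor QuvV bound, *bexN* is not transcribed.
So BexN is not produced.
With no repressor bound, *kepT* is transcribed.
→ *kepT* is ON.
Norleucine is present, so DovG is active.
c-di-GMP is present, so PexF is inactive.
No repressor is bound and DovG is active, so *temM* is transcribed.
→ *temM* is ON.
Maltulose is present, so VorQ is inactive.
Glyoxylate is present, so OrvE is active.
With repressor OrvE bound, *lutZ* is not transcribed.
→ *lutZ* is OFF.
3 of the 5 genes are transcribed.

3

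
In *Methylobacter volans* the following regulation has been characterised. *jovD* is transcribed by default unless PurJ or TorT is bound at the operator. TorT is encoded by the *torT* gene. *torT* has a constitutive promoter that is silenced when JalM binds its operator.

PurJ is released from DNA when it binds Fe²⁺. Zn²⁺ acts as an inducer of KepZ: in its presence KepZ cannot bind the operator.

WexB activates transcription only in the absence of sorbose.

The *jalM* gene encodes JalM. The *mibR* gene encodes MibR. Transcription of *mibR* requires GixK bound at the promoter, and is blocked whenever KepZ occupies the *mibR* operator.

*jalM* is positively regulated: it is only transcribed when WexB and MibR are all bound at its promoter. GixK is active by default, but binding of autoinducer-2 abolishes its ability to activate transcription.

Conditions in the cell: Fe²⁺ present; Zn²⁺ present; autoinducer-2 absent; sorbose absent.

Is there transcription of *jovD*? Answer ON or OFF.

Fe²⁺ is present, so PurJ is inactive.
Sorbose is absent, so WexB is active.
Autoinducer-2 is absent, so GixK is active.
Zn²⁺ is present, so KepZ is inactive.
No repressor is bound and GixK is active, so *mibR* is transcribed.
So MibR is produced and active.
No repressor is bound and WexB and MibR are active, so *jalM* is transcribed.
So JalM is produced and active.
With repressor JalM bound, *torT* is not transcribed.
So TorT is not produced.
With no repressor bound, *jovD* is transcribed.

ON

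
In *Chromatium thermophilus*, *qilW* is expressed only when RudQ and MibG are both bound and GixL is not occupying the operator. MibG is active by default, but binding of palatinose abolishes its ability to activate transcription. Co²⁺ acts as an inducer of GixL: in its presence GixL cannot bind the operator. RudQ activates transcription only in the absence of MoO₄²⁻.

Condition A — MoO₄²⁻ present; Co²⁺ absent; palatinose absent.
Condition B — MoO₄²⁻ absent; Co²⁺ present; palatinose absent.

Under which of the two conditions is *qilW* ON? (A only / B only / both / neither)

B only

Condition A:
MoO₄²⁻ is present, so RudQ is inactive.
Co²⁺ is absent, so GixL is active.
Palatinose is absent, so MibG is active.
With repressor GixL bound, *qilW* is not transcribed.
→ *qilW* is OFF in A.
Condition B:
MoO₄²⁻ is absent, so RudQ is active.
Co²⁺ is present, so GixL is inactive.
Palatinose is absent, so MibG is active.
No repressor is bound and RudQ and MibG are active, so *qilW* is transcribed.
→ *qilW* is ON in B.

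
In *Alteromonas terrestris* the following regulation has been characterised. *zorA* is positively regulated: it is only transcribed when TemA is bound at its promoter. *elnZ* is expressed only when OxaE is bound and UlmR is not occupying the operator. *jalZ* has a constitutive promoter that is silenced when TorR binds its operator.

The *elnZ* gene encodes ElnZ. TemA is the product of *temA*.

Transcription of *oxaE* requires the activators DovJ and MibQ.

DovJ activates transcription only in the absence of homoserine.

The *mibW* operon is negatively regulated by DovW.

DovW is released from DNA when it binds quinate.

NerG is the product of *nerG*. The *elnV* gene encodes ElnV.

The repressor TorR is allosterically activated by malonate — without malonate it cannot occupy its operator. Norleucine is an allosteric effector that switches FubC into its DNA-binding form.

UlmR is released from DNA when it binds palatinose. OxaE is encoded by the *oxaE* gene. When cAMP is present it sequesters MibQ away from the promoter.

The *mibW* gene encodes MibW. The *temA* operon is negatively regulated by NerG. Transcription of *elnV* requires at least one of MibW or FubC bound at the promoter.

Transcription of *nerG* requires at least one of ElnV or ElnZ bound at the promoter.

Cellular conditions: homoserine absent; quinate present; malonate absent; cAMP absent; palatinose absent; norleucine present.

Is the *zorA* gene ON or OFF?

Quinate is present, so DovW is inactive.
With no repressor bound, *mibW* is transcribed.
So MibW is produced and active.
Norleucine is present, so FubC is active.
Activator MibW is present, so *elnV* is transcribed.
So ElnV is produced and active.
Palatinose is absent, so UlmR is active.
Homoserine is absent, so DovJ is active.
cAMP is absent, so MibQ is active.
No repressor is bound and DovJ and MibQ are active, so *oxaE* is transcribed.
So OxaE is produced and active.
With repressor UlmR bound, *elnZ* is not transcribed.
So ElnZ is not produced.
Activator ElnV is present, so *nerG* is transcribed.
So NerG is produced and active.
With repressor NerG bound, *temA* is not transcribed.
So TemA is not produced.
Required activator TemA is absent, so *zorA* is not transcribed.

OFF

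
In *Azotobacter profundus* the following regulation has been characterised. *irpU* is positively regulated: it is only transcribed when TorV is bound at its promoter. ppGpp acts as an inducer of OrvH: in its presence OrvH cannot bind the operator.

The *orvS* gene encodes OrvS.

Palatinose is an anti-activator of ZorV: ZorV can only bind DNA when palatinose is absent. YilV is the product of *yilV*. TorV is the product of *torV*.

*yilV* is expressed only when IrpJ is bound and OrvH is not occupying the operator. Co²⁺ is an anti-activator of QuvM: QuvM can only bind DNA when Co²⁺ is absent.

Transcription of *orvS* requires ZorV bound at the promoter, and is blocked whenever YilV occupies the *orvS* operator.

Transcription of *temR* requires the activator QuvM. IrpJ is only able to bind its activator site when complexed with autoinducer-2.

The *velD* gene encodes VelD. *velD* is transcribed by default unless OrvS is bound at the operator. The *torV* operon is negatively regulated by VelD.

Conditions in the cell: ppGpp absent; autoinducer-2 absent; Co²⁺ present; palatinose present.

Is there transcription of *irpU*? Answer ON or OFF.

ppGpp is absent, so OrvH is active.
Autoinducer-2 is absent, so IrpJ is inactive.
With repressor OrvH bound, *yilV* is not transcribed.
So YilV is not produced.
Palatinose is present, so ZorV is inactive.
Required activator ZorV is absent, so *orvS* is not transcribed.
So OrvS is not produced.
With no repressor bound, *velD* is transcribed.
So VelD is produced and active.
With repressor VelD bound, *torV* is not transcribed.
So TorV is not produced.
Required activator TorV is absent, so *irpU* is not transcribed.

OFF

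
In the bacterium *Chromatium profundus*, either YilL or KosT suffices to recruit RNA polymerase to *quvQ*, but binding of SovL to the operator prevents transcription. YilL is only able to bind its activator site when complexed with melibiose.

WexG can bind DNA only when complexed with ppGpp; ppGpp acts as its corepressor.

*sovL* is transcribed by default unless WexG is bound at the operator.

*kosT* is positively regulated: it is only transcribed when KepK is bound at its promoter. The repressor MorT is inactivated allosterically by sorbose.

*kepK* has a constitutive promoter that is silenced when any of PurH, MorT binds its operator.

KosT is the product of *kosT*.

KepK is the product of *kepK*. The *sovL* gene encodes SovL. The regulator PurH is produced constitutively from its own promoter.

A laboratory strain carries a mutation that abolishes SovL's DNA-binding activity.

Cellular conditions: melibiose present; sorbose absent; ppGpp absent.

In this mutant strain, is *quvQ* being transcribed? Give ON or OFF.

SovL is non-functional in this strain, so it has no effect.
Melibiose is present, so YilL is active.
PurH is produced constitutively and is active.
Sorbose is absent, so MorT is active.
With repressor PurH bound, *kepK* is not transcribed.
So KepK is not produced.
Required activator KepK is absent, so *kosT* is not transcribed.
So KosT is not produced.
Activator YilL is present, so *quvQ* is transcribed.

ON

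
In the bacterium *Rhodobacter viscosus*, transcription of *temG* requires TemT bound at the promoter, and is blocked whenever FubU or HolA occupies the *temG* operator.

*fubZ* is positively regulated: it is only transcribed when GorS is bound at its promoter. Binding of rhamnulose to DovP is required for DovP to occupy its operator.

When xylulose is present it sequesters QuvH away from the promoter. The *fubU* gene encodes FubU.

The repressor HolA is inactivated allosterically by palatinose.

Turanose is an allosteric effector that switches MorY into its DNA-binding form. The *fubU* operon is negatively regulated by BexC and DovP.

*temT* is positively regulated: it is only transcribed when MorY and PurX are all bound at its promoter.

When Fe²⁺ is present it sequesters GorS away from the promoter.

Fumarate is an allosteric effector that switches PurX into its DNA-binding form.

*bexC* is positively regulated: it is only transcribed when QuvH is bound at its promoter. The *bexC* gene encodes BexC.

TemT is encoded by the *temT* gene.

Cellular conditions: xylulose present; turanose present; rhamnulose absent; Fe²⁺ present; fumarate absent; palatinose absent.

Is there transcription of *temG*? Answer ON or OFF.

OFF

Xylulose is present, so QuvH is inactive.
Required activator QuvH is absent, so *bexC* is not transcribed.
So BexC is not produced.
Rhamnulose is absent, so DovP is inactive.
With no repressor bound, *fubU* is transcribed.
So FubU is produced and active.
Palatinose is absent, so HolA is active.
Turanose is present, so MorY is active.
Fumarate is absent, so PurX is inactive.
Required activator PurX is absent, so *temT* is not transcribed.
So TemT is not produced.
With repressor FubU bound, *temG* is not transcribed.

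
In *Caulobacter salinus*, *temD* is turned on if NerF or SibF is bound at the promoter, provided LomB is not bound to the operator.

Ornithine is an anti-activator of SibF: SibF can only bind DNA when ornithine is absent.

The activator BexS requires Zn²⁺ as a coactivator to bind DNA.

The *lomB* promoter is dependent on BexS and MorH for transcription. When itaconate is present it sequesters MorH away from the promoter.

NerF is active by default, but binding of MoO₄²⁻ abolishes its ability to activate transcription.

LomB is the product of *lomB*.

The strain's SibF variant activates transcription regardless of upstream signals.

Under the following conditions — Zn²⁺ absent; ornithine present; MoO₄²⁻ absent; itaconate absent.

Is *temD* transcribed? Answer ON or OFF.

MoO₄²⁻ is absent, so NerF is active.
SibF is constitutively active in this strain.
Zn²⁺ is absent, so BexS is inactive.
Itaconate is absent, so MorH is active.
Required activator BexS is absent, so *lomB* is not transcribed.
So LomB is not produced.
Activator NerF is present, so *temD* is transcribed.

ON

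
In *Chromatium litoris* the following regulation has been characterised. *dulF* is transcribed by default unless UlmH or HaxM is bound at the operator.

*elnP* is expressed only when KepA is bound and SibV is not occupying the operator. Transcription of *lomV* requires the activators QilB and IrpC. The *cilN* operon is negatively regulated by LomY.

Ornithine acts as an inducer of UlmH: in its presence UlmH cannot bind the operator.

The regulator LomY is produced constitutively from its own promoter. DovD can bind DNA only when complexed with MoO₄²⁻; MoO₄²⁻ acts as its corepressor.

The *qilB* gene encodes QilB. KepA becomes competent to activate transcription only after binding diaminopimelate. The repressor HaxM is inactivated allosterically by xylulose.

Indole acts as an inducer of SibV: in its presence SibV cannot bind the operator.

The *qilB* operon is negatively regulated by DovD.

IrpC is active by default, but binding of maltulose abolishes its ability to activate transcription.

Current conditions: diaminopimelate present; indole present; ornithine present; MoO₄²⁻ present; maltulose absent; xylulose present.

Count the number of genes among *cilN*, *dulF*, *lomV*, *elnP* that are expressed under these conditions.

LomY is produced constitutively and is active.
With repressor LomY bound, *cilN* is not transcribed.
→ *cilN* is OFF.
Ornithine is present, so UlmH is inactive.
Xylulose is present, so HaxM is inactive.
With no repressor bound, *dulF* is transcribed.
→ *dulF* is ON.
MoO₄²⁻ is present, so DovD is active.
With repressor DovD bound, *qilB* is not transcribed.
So QilB is not produced.
Maltulose is absent, so IrpC is active.
Required activator QilB is absent, so *lomV* is not transcribed.
→ *lomV* is OFF.
Diaminopimelate is present, so KepA is active.
Indole is present, so SibV is inactive.
No repressor is bound and KepA is active, so *elnP* is transcribed.
→ *elnP* is ON.
2 of the 4 genes are transcribed.

2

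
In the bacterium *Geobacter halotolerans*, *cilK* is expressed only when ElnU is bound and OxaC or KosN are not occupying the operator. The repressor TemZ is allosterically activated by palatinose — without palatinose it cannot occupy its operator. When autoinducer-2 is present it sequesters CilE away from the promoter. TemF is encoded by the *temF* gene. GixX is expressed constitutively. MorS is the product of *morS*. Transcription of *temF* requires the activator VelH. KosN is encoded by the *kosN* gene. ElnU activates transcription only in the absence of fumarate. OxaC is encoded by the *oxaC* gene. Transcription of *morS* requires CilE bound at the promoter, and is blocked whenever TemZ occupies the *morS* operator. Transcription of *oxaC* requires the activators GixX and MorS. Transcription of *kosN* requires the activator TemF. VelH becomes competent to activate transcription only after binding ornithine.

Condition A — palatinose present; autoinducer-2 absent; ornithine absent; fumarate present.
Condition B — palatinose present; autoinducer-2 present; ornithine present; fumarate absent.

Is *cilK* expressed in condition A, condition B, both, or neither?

neither

Condition A:
GixX is produced constitutively and is active.
Palatinose is present, so TemZ is active.
Autoinducer-2 is absent, so CilE is active.
With repressor TemZ bound, *morS* is not transcribed.
So MorS is not produced.
Required activator MorS is absent, so *oxaC* is not transcribed.
So OxaC is not produced.
Ornithine is absent, so VelH is inactive.
Required activator VelH is absent, so *temF* is not transcribed.
So TemF is not produced.
Required activator TemF is absent, so *kosN* is not transcribed.
So KosN is not produced.
Fumarate is present, so ElnU is inactive.
Required activator ElnU is absent, so *cilK* is not transcribed.
→ *cilK* is OFF in A.
Condition B:
GixX is produced constitutively and is active.
Palatinose is present, so TemZ is active.
Autoinducer-2 is present, so CilE is inactive.
With repressor TemZ bound, *morS* is not transcribed.
So MorS is not produced.
Required activator MorS is absent, so *oxaC* is not transcribed.
So OxaC is not produced.
Ornithine is present, so VelH is active.
No repressor is bound and VelH is active, so *temF* is transcribed.
So TemF is produced and active.
No repressor is bound and TemF is active, so *kosN* is transcribed.
So KosN is produced and active.
Fumarate is absent, so ElnU is active.
With repressor KosN bound, *cilK* is not transcribed.
→ *cilK* is OFF in B.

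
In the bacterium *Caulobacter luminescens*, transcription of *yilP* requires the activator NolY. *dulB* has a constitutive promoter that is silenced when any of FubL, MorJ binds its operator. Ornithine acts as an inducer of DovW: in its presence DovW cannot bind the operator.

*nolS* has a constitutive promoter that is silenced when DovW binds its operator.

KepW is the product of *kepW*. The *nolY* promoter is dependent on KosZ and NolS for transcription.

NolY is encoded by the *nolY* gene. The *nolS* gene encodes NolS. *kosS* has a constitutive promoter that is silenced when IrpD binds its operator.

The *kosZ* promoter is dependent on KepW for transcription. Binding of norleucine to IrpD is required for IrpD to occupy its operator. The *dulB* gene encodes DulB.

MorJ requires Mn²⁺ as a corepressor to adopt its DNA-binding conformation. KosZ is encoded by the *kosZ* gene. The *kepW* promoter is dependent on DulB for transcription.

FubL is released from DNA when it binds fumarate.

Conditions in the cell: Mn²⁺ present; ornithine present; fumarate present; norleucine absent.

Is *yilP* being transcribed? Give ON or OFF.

OFF

Fumarate is present, so FubL is inactive.
Mn²⁺ is present, so MorJ is active.
With repressor MorJ bound, *dulB* is not transcribed.
So DulB is not produced.
Required activator DulB is absent, so *kepW* is not transcribed.
So KepW is not produced.
Required activator KepW is absent, so *kosZ* is not transcribed.
So KosZ is not produced.
Ornithine is present, so DovW is inactive.
With no repressor bound, *nolS* is transcribed.
So NolS is produced and active.
Required activator KosZ is absent, so *nolY* is not transcribed.
So NolY is not produced.
Required activator NolY is absent, so *yilP* is not transcribed.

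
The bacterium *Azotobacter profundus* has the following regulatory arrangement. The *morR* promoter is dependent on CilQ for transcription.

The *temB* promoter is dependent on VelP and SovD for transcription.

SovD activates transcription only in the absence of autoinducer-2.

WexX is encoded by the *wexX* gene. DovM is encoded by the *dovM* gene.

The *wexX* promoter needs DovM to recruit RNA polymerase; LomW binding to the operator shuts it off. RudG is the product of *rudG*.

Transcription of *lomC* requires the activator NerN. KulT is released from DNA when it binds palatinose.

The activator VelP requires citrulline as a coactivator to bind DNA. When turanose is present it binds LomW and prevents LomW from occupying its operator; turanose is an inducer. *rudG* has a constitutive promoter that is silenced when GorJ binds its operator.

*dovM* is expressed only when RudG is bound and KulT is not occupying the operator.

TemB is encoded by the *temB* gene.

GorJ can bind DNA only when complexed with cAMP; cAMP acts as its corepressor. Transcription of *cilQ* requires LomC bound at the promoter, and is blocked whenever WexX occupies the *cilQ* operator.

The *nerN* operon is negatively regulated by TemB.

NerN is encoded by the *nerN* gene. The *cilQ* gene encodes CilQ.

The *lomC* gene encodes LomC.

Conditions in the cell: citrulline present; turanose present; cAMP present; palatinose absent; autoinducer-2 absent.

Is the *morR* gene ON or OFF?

OFF

Citrulline is present, so VelP is active.
Autoinducer-2 is absent, so SovD is active.
No repressor is bound and VelP and SovD are active, so *temB* is transcribed.
So TemB is produced and active.
With repressor TemB bound, *nerN* is not transcribed.
So NerN is not produced.
Required activator NerN is absent, so *lomC* is not transcribed.
So LomC is not produced.
Palatinose is absent, so KulT is active.
cAMP is present, so GorJ is active.
With repressor GorJ bound, *rudG* is not transcribed.
So RudG is not produced.
With repressor KulT bound, *dovM* is not transcribed.
So DovM is not produced.
Turanose is present, so LomW is inactive.
Required activator DovM is absent, so *wexX* is not transcribed.
So WexX is not produced.
Required activator LomC is absent, so *cilQ* is not transcribed.
So CilQ is not produced.
Required activator CilQ is absent, so *morR* is not transcribed.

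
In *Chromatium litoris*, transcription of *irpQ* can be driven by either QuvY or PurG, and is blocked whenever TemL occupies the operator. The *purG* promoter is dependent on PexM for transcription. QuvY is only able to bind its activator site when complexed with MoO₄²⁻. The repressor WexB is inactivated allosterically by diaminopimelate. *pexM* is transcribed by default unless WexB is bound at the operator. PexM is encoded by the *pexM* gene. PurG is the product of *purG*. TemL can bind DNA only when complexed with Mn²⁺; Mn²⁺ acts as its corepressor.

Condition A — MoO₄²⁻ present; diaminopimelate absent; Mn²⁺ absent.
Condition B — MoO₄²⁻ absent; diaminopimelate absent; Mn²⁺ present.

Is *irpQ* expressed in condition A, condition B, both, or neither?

A only

Condition A:
MoO₄²⁻ is present, so QuvY is active.
Diaminopimelate is absent, so WexB is active.
With repressor WexB bound, *pexM* is not transcribed.
So PexM is not produced.
Required activator PexM is absent, so *purG* is not transcribed.
So PurG is not produced.
Mn²⁺ is absent, so TemL is inactive.
Activator QuvY is present, so *irpQ* is transcribed.
→ *irpQ* is ON in A.
Condition B:
MoO₄²⁻ is absent, so QuvY is inactive.
Diaminopimelate is absent, so WexB is active.
With repressor WexB bound, *pexM* is not transcribed.
So PexM is not produced.
Required activator PexM is absent, so *purG* is not transcribed.
So PurG is not produced.
Mn²⁺ is present, so TemL is active.
With repressor TemL bound, *irpQ* is not transcribed.
→ *irpQ* is OFF in B.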